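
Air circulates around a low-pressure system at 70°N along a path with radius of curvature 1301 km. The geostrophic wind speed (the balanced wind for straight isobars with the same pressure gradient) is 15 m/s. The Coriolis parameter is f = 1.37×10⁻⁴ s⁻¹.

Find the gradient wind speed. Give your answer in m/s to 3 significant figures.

Around a low, centrifugal force acts outward with Coriolis, so pressure-gradient force balances both:
(1/ρ)|∂P/∂n| = fV + V²/R  →  V² + fR·V − fR·V_g = 0
With fR = 1.37×10⁻⁴ × 1301×10³ m = 178 m/s:
V = [−fR + √((fR)² + 4 fR V_g)]/2 = [−178 + √(178² + 4×178×15)]/2 = 13.9 m/s
Subgeostrophic (V < V_g = 15 m/s), as expected around a low.

13.9 m/s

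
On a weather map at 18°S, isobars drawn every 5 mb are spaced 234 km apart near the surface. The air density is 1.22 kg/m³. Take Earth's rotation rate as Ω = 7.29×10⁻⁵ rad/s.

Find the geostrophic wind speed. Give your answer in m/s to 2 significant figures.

39 m/s

Coriolis parameter at 18°S:
f = 2Ω sin φ = 2 × 7.29×10⁻⁵ × sin 18° = 4.51×10⁻⁵ s⁻¹
Pressure gradient: |∂P/∂n| = 500 Pa / 234000 m = 2.14×10⁻³ Pa/m
Geostrophic balance (pressure-gradient force = Coriolis force):
V_g = (1/(fρ)) |∂P/∂n| = 2.14×10⁻³ / (4.51×10⁻⁵ × 1.22) = 38.9 m/s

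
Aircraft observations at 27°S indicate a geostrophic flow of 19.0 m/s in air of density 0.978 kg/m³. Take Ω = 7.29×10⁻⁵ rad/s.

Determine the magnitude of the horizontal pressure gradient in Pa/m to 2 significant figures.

Coriolis parameter at 27°S:
f = 2Ω sin φ = 2 × 7.29×10⁻⁵ × sin 27° = 6.62×10⁻⁵ s⁻¹
Geostrophic balance rearranged: |∂P/∂n| = f ρ V_g
|∂P/∂n| = 6.62×10⁻⁵ × 0.978 × 19.0 = 1.23×10⁻³ Pa/m

1.2×10⁻³ Pa/m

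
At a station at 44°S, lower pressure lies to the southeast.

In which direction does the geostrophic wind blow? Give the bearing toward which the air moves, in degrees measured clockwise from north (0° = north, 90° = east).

The pressure-gradient force points toward the southeast (bearing 135°).
Geostrophic balance: in the Southern Hemisphere the Coriolis force deflects motion to the left, so the geostrophic wind blows 90° to the left of the pressure-gradient force (low pressure on the right).
Rotating 135° by 90° counterclockwise gives 045° — the wind blows toward the northeast.

045°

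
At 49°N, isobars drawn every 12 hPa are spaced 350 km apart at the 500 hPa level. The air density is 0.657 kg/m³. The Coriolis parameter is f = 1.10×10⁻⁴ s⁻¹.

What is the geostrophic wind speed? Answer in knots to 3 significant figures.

Pressure gradient: |∂P/∂n| = 1200 Pa / 350000 m = 3.43×10⁻³ Pa/m
Geostrophic balance (pressure-gradient force = Coriolis force):
V_g = (1/(fρ)) |∂P/∂n| = 3.43×10⁻³ / (1.10×10⁻⁴ × 0.657) = 47.4 m/s
Converting: 47.4 m/s × 1.944 = 92.2 knots

92.2 knots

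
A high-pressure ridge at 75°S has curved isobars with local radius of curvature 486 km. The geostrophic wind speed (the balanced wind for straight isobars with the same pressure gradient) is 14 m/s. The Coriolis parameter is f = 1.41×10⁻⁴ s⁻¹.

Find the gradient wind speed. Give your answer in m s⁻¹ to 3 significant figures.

19.6 m s⁻¹

Around a high, pressure-gradient force acts outward with centrifugal, so Coriolis balances both:
fV = (1/ρ)|∂P/∂n| + V²/R  →  V² − fR·V + fR·V_g = 0
With fR = 1.41×10⁻⁴ × 486×10³ m = 68.5 m/s:
V = [fR − √((fR)² − 4 fR V_g)]/2 = [68.5 − √(68.5² − 4×68.5×14)]/2 = 19.6 m/s
Supergeostrophic (V > V_g = 14 m/s), as expected around a high.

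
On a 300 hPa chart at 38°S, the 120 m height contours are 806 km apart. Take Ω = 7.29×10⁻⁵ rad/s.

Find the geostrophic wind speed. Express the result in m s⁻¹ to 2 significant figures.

16 m s⁻¹

Coriolis parameter at 38°S:
f = 2Ω sin φ = 2 × 7.29×10⁻⁵ × sin 38° = 8.98×10⁻⁵ s⁻¹
Height gradient: |∂Z/∂n| = 120 m / 806000 m = 1.49×10⁻⁴
On a pressure surface, geostrophic balance gives V_g = (g/f)|∂Z/∂n|:
V_g = 9.81 × 1.49×10⁻⁴ / 8.98×10⁻⁵ = 16.3 m/s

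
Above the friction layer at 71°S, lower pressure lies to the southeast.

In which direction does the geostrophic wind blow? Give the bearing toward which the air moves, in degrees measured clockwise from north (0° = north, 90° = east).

The pressure-gradient force points toward the southeast (bearing 135°).
Geostrophic balance: in the Southern Hemisphere the Coriolis force deflects motion to the left, so the geostrophic wind blows 90° to the left of the pressure-gradient force (low pressure on the right).
Rotating 135° by 90° counterclockwise gives 045° — the wind blows toward the northeast.

045°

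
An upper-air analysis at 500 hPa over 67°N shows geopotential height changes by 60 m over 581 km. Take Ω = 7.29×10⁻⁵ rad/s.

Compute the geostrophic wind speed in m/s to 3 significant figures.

7.55 m/s

Coriolis parameter at 67°N:
f = 2Ω sin φ = 2 × 7.29×10⁻⁵ × sin 67° = 1.34×10⁻⁴ s⁻¹
Height gradient: |∂Z/∂n| = 60 m / 581000 m = 1.03×10⁻⁴
On a pressure surface, geostrophic balance gives V_g = (g/f)|∂Z/∂n|:
V_g = 9.81 × 1.03×10⁻⁴ / 1.34×10⁻⁴ = 7.55 m/s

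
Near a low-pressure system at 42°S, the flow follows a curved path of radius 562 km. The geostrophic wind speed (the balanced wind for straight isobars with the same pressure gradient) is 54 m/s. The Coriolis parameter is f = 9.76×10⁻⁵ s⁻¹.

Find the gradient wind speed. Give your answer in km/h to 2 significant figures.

120 km/h

Around a low, centrifugal force acts outward with Coriolis, so pressure-gradient force balances both:
(1/ρ)|∂P/∂n| = fV + V²/R  →  V² + fR·V − fR·V_g = 0
With fR = 9.76×10⁻⁵ × 562×10³ m = 54.9 m/s:
V = [−fR + √((fR)² + 4 fR V_g)]/2 = [−54.9 + √(54.9² + 4×54.9×54)]/2 = 33.5 m/s
Subgeostrophic (V < V_g = 54 m/s), as expected around a low.
Converting: 33.5 m/s × 3.6 = 120 km/h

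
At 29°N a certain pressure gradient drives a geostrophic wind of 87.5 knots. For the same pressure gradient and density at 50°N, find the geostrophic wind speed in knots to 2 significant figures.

With the same pressure gradient and density, V_g ∝ 1/f ∝ 1/sin φ.
V₂ = V₁ · sin φ₁ / sin φ₂ = 87.5 × sin 29° / sin 50°
V₂ = 87.5 × 0.4848/0.7660 = 55 knots

55 knots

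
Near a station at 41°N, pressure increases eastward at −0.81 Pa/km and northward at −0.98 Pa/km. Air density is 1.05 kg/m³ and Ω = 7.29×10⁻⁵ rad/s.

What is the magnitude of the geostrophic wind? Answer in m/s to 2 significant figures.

Coriolis parameter at 41°N:
f = 2Ω sin φ = 2 × 7.29×10⁻⁵ × sin 41° = 9.57×10⁻⁵ s⁻¹
Component geostrophic relations (x east, y north):
u_g = −(1/(fρ)) ∂P/∂y,  v_g = (1/(fρ)) ∂P/∂x
u_g = −(−0.98×10⁻³)/(9.57×10⁻⁵ × 1.05) = 9.76 m/s;  v_g = (−0.81×10⁻³)/(9.57×10⁻⁵ × 1.05) = −8.06 m/s
|V_g| = √(u_g² + v_g²) = 12.7 m/s

13 m/s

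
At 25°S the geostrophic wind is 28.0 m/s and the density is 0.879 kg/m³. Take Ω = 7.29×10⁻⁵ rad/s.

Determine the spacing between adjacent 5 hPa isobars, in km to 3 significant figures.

Coriolis parameter at 25°S:
f = 2Ω sin φ = 2 × 7.29×10⁻⁵ × sin 25° = 6.16×10⁻⁵ s⁻¹
Geostrophic balance rearranged: |∂P/∂n| = f ρ V_g
|∂P/∂n| = 6.16×10⁻⁵ × 0.879 × 28.0 = 1.52×10⁻³ Pa/m
Isobar spacing: Δn = ΔP/|∂P/∂n| = 500 Pa / 1.52×10⁻³ Pa/m = 329699 m ≈ 330 km

330 km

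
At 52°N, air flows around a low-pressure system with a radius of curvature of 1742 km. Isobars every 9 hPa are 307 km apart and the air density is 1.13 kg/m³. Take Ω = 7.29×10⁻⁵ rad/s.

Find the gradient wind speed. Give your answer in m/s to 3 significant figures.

20.5 m/s

Coriolis parameter at 52°N:
f = 2Ω sin φ = 2 × 7.29×10⁻⁵ × sin 52° = 1.15×10⁻⁴ s⁻¹
Pressure gradient: |∂P/∂n| = 900 Pa / 307000 m = 2.93×10⁻³ Pa/m
Geostrophic speed: V_g = |∂P/∂n|/(fρ) = 2.93×10⁻³/(1.15×10⁻⁴ × 1.13) = 22.6 m/s
Around a low, centrifugal force acts outward with Coriolis, so pressure-gradient force balances both:
(1/ρ)|∂P/∂n| = fV + V²/R  →  V² + fR·V − fR·V_g = 0
With fR = 1.15×10⁻⁴ × 1742×10³ m = 200 m/s:
V = [−fR + √((fR)² + 4 fR V_g)]/2 = [−200 + √(200² + 4×200×22.6)]/2 = 20.5 m/s
Subgeostrophic (V < V_g = 22.6 m/s), as expected around a low.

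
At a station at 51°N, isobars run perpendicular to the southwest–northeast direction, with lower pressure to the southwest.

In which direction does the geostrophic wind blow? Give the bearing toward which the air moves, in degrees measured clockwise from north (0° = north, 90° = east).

The pressure-gradient force points toward the southwest (bearing 225°).
Geostrophic balance: in the Northern Hemisphere the Coriolis force deflects motion to the right, so the geostrophic wind blows 90° to the right of the pressure-gradient force (low pressure on the left).
Rotating 225° by 90° clockwise gives 315° — the wind blows toward the northwest.

315°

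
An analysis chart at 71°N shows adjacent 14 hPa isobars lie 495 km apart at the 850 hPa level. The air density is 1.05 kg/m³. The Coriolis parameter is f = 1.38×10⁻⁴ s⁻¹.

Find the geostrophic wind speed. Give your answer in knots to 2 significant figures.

Pressure gradient: |∂P/∂n| = 1400 Pa / 495000 m = 2.83×10⁻³ Pa/m
Geostrophic balance (pressure-gradient force = Coriolis force):
V_g = (1/(fρ)) |∂P/∂n| = 2.83×10⁻³ / (1.38×10⁻⁴ × 1.05) = 19.5 m/s
Converting: 19.5 m/s × 1.944 = 38 knots

38 knots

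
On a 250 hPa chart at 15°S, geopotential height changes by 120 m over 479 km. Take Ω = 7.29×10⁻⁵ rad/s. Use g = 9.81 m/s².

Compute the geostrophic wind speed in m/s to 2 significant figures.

Coriolis parameter at 15°S:
f = 2Ω sin φ = 2 × 7.29×10⁻⁵ × sin 15° = 3.77×10⁻⁵ s⁻¹
Height gradient: |∂Z/∂n| = 120 m / 479000 m = 2.51×10⁻⁴
On a pressure surface, geostrophic balance gives V_g = (g/f)|∂Z/∂n|:
V_g = 9.81 × 2.51×10⁻⁴ / 3.77×10⁻⁵ = 65.1 m/s

65 m/s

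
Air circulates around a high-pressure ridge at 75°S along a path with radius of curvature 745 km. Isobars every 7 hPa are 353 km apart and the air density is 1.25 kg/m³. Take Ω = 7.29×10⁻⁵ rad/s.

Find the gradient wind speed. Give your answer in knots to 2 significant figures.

25 knots

Coriolis parameter at 75°S:
f = 2Ω sin φ = 2 × 7.29×10⁻⁵ × sin 75° = 1.41×10⁻⁴ s⁻¹
Pressure gradient: |∂P/∂n| = 700 Pa / 353000 m = 1.98×10⁻³ Pa/m
Geostrophic speed: V_g = |∂P/∂n|/(fρ) = 1.98×10⁻³/(1.41×10⁻⁴ × 1.25) = 11.3 m/s
Around a high, pressure-gradient force acts outward with centrifugal, so Coriolis balances both:
fV = (1/ρ)|∂P/∂n| + V²/R  →  V² − fR·V + fR·V_g = 0
With fR = 1.41×10⁻⁴ × 745×10³ m = 105 m/s:
V = [fR − √((fR)² − 4 fR V_g)]/2 = [105 − √(105² − 4×105×11.3)]/2 = 12.8 m/s
Supergeostrophic (V > V_g = 11.3 m/s), as expected around a high.
Converting: 12.8 m/s × 1.944 = 25 knots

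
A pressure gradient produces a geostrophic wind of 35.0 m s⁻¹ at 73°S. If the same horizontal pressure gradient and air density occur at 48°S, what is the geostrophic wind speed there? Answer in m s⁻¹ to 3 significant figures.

45.0 m s⁻¹

With the same pressure gradient and density, V_g ∝ 1/f ∝ 1/sin φ.
V₂ = V₁ · sin φ₁ / sin φ₂ = 35.0 × sin 73° / sin 48°
V₂ = 35.0 × 0.9563/0.7431 = 45.0 m s⁻¹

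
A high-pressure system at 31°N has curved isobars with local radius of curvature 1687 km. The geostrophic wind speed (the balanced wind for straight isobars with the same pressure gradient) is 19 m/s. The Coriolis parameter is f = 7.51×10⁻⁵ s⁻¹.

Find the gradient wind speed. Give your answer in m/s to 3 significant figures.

23.3 m/s

Around a high, pressure-gradient force acts outward with centrifugal, so Coriolis balances both:
fV = (1/ρ)|∂P/∂n| + V²/R  →  V² − fR·V + fR·V_g = 0
With fR = 7.51×10⁻⁵ × 1687×10³ m = 127 m/s:
V = [fR − √((fR)² − 4 fR V_g)]/2 = [127 − √(127² − 4×127×19)]/2 = 23.3 m/s
Supergeostrophic (V > V_g = 19 m/s), as expected around a high.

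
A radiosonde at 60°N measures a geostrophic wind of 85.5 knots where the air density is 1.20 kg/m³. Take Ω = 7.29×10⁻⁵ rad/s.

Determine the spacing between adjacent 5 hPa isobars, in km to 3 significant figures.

Coriolis parameter at 60°N:
f = 2Ω sin φ = 2 × 7.29×10⁻⁵ × sin 60° = 1.26×10⁻⁴ s⁻¹
Wind speed in SI: 85.5 knots = 44.0 m/s
Geostrophic balance rearranged: |∂P/∂n| = f ρ V_g
|∂P/∂n| = 1.26×10⁻⁴ × 1.20 × 44.0 = 6.66×10⁻³ Pa/m
Isobar spacing: Δn = ΔP/|∂P/∂n| = 500 Pa / 6.66×10⁻³ Pa/m = 75023 m ≈ 75.0 km

75.0 km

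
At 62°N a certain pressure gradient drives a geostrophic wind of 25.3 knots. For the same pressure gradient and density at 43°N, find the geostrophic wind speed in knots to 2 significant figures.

33 knots

With the same pressure gradient and density, V_g ∝ 1/f ∝ 1/sin φ.
V₂ = V₁ · sin φ₁ / sin φ₂ = 25.3 × sin 62° / sin 43°
V₂ = 25.3 × 0.8829/0.6820 = 33 knots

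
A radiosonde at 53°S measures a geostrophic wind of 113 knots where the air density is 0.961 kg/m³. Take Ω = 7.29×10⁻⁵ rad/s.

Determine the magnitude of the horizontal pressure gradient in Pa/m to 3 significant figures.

6.50×10⁻³ Pa/m

Coriolis parameter at 53°S:
f = 2Ω sin φ = 2 × 7.29×10⁻⁵ × sin 53° = 1.16×10⁻⁴ s⁻¹
Wind speed in SI: 113 knots = 58.1 m/s
Geostrophic balance rearranged: |∂P/∂n| = f ρ V_g
|∂P/∂n| = 1.16×10⁻⁴ × 0.961 × 58.1 = 6.50×10⁻³ Pa/m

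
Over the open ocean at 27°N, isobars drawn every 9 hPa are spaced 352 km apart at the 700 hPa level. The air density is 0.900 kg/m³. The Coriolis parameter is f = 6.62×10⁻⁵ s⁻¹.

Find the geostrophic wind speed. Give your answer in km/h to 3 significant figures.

Pressure gradient: |∂P/∂n| = 900 Pa / 352000 m = 2.56×10⁻³ Pa/m
Geostrophic balance (pressure-gradient force = Coriolis force):
V_g = (1/(fρ)) |∂P/∂n| = 2.56×10⁻³ / (6.62×10⁻⁵ × 0.900) = 42.9 m/s
Converting: 42.9 m/s × 3.6 = 154 km/h

154 km/h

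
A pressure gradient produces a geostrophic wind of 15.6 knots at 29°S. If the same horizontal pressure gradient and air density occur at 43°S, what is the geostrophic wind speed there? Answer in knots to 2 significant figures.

With the same pressure gradient and density, V_g ∝ 1/f ∝ 1/sin φ.
V₂ = V₁ · sin φ₁ / sin φ₂ = 15.6 × sin 29° / sin 43°
V₂ = 15.6 × 0.4848/0.6820 = 11 knots

11 knots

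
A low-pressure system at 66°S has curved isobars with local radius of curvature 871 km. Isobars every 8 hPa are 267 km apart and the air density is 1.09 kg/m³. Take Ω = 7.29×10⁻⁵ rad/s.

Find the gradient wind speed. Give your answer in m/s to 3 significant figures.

Coriolis parameter at 66°S:
f = 2Ω sin φ = 2 × 7.29×10⁻⁵ × sin 66° = 1.33×10⁻⁴ s⁻¹
Pressure gradient: |∂P/∂n| = 800 Pa / 267000 m = 3.00×10⁻³ Pa/m
Geostrophic speed: V_g = |∂P/∂n|/(fρ) = 3.00×10⁻³/(1.33×10⁻⁴ × 1.09) = 20.6 m/s
Around a low, centrifugal force acts outward with Coriolis, so pressure-gradient force balances both:
(1/ρ)|∂P/∂n| = fV + V²/R  →  V² + fR·V − fR·V_g = 0
With fR = 1.33×10⁻⁴ × 871×10³ m = 116 m/s:
V = [−fR + √((fR)² + 4 fR V_g)]/2 = [−116 + √(116² + 4×116×20.6)]/2 = 17.9 m/s
Subgeostrophic (V < V_g = 20.6 m/s), as expected around a low.

17.9 m/s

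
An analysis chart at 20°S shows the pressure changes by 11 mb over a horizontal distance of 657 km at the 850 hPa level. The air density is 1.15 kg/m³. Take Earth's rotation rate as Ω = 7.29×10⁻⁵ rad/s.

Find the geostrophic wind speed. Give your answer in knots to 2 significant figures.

57 knots

Coriolis parameter at 20°S:
f = 2Ω sin φ = 2 × 7.29×10⁻⁵ × sin 20° = 4.99×10⁻⁵ s⁻¹
Pressure gradient: |∂P/∂n| = 1100 Pa / 657000 m = 1.67×10⁻³ Pa/m
Geostrophic balance (pressure-gradient force = Coriolis force):
V_g = (1/(fρ)) |∂P/∂n| = 1.67×10⁻³ / (4.99×10⁻⁵ × 1.15) = 29.2 m/s
Converting: 29.2 m/s × 1.944 = 57 knots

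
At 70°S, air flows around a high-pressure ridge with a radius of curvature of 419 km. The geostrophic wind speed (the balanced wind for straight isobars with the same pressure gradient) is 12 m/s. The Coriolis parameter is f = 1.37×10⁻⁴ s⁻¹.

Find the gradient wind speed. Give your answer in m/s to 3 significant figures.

17.1 m/s

Around a high, pressure-gradient force acts outward with centrifugal, so Coriolis balances both:
fV = (1/ρ)|∂P/∂n| + V²/R  →  V² − fR·V + fR·V_g = 0
With fR = 1.37×10⁻⁴ × 419×10³ m = 57.4 m/s:
V = [fR − √((fR)² − 4 fR V_g)]/2 = [57.4 − √(57.4² − 4×57.4×12)]/2 = 17.1 m/s
Supergeostrophic (V > V_g = 12 m/s), as expected around a high.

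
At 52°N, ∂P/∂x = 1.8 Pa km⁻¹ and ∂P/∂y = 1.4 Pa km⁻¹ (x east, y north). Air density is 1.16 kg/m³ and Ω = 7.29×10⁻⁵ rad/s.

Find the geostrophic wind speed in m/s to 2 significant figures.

Coriolis parameter at 52°N:
f = 2Ω sin φ = 2 × 7.29×10⁻⁵ × sin 52° = 1.15×10⁻⁴ s⁻¹
Component geostrophic relations (x east, y north):
u_g = −(1/(fρ)) ∂P/∂y,  v_g = (1/(fρ)) ∂P/∂x
u_g = −(1.4×10⁻³)/(1.15×10⁻⁴ × 1.16) = −10.5 m/s;  v_g = (1.8×10⁻³)/(1.15×10⁻⁴ × 1.16) = 13.5 m/s
|V_g| = √(u_g² + v_g²) = 17.1 m/s

17 m/s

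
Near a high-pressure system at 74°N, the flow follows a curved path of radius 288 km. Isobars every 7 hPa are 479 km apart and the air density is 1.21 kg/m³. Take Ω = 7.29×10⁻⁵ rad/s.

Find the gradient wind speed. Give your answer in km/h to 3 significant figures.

Coriolis parameter at 74°N:
f = 2Ω sin φ = 2 × 7.29×10⁻⁵ × sin 74° = 1.40×10⁻⁴ s⁻¹
Pressure gradient: |∂P/∂n| = 700 Pa / 479000 m = 1.46×10⁻³ Pa/m
Geostrophic speed: V_g = |∂P/∂n|/(fρ) = 1.46×10⁻³/(1.40×10⁻⁴ × 1.21) = 8.62 m/s
Around a high, pressure-gradient force acts outward with centrifugal, so Coriolis balances both:
fV = (1/ρ)|∂P/∂n| + V²/R  →  V² − fR·V + fR·V_g = 0
With fR = 1.40×10⁻⁴ × 288×10³ m = 40.4 m/s:
V = [fR − √((fR)² − 4 fR V_g)]/2 = [40.4 − √(40.4² − 4×40.4×8.62)]/2 = 12.5 m/s
Supergeostrophic (V > V_g = 8.62 m/s), as expected around a high.
Converting: 12.5 m/s × 3.6 = 44.9 km/h

44.9 km/h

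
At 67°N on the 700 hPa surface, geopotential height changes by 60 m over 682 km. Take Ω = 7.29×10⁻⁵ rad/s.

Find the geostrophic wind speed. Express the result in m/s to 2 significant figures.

Coriolis parameter at 67°N:
f = 2Ω sin φ = 2 × 7.29×10⁻⁵ × sin 67° = 1.34×10⁻⁴ s⁻¹
Height gradient: |∂Z/∂n| = 60 m / 682000 m = 8.80×10⁻⁵
On a pressure surface, geostrophic balance gives V_g = (g/f)|∂Z/∂n|:
V_g = 9.81 × 8.80×10⁻⁵ / 1.34×10⁻⁴ = 6.43 m/s

6.4 m/s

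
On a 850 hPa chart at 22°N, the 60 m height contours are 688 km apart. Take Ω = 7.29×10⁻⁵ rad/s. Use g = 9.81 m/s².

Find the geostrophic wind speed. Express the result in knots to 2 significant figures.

Coriolis parameter at 22°N:
f = 2Ω sin φ = 2 × 7.29×10⁻⁵ × sin 22° = 5.46×10⁻⁵ s⁻¹
Height gradient: |∂Z/∂n| = 60 m / 688000 m = 8.72×10⁻⁵
On a pressure surface, geostrophic balance gives V_g = (g/f)|∂Z/∂n|:
V_g = 9.81 × 8.72×10⁻⁵ / 5.46×10⁻⁵ = 15.7 m/s
Converting: 15.7 m/s × 1.944 = 30 knots

30 knots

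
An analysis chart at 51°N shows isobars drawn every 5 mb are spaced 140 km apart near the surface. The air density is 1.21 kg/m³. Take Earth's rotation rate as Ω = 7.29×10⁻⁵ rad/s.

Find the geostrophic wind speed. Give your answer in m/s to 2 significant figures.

Coriolis parameter at 51°N:
f = 2Ω sin φ = 2 × 7.29×10⁻⁵ × sin 51° = 1.13×10⁻⁴ s⁻¹
Pressure gradient: |∂P/∂n| = 500 Pa / 140000 m = 3.57×10⁻³ Pa/m
Geostrophic balance (pressure-gradient force = Coriolis force):
V_g = (1/(fρ)) |∂P/∂n| = 3.57×10⁻³ / (1.13×10⁻⁴ × 1.21) = 26.0 m/s

26 m/s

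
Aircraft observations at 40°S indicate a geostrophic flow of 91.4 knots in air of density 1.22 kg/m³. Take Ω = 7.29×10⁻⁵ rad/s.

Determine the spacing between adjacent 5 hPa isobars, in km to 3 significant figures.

Coriolis parameter at 40°S:
f = 2Ω sin φ = 2 × 7.29×10⁻⁵ × sin 40° = 9.37×10⁻⁵ s⁻¹
Wind speed in SI: 91.4 knots = 47.0 m/s
Geostrophic balance rearranged: |∂P/∂n| = f ρ V_g
|∂P/∂n| = 9.37×10⁻⁵ × 1.22 × 47.0 = 5.38×10⁻³ Pa/m
Isobar spacing: Δn = ΔP/|∂P/∂n| = 500 Pa / 5.38×10⁻³ Pa/m = 93004 m ≈ 93.0 km

93.0 km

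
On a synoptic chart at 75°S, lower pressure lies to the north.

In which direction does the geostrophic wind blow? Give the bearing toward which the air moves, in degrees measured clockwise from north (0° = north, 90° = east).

The pressure-gradient force points toward the north (bearing 000°).
Geostrophic balance: in the Southern Hemisphere the Coriolis force deflects motion to the left, so the geostrophic wind blows 90° to the left of the pressure-gradient force (low pressure on the right).
Rotating 000° by 90° counterclockwise gives 270° — the wind blows toward the west.

270°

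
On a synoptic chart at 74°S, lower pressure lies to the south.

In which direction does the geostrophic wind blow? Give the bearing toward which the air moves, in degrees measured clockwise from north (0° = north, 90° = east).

090°

The pressure-gradient force points toward the south (bearing 180°).
Geostrophic balance: in the Southern Hemisphere the Coriolis force deflects motion to the left, so the geostrophic wind blows 90° to the left of the pressure-gradient force (low pressure on the right).
Rotating 180° by 90° counterclockwise gives 090° — the wind blows toward the east.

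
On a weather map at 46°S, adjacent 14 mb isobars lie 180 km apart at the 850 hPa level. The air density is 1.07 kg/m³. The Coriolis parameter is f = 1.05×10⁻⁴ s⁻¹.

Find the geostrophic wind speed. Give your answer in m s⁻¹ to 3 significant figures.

69.2 m s⁻¹

Pressure gradient: |∂P/∂n| = 1400 Pa / 180000 m = 7.78×10⁻³ Pa/m
Geostrophic balance (pressure-gradient force = Coriolis force):
V_g = (1/(fρ)) |∂P/∂n| = 7.78×10⁻³ / (1.05×10⁻⁴ × 1.07) = 69.2 m/s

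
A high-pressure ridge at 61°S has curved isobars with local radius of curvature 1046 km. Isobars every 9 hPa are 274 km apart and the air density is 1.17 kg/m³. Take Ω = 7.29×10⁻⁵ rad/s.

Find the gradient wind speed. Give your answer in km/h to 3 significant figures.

100 km/h

Coriolis parameter at 61°S:
f = 2Ω sin φ = 2 × 7.29×10⁻⁵ × sin 61° = 1.28×10⁻⁴ s⁻¹
Pressure gradient: |∂P/∂n| = 900 Pa / 274000 m = 3.28×10⁻³ Pa/m
Geostrophic speed: V_g = |∂P/∂n|/(fρ) = 3.28×10⁻³/(1.28×10⁻⁴ × 1.17) = 22.0 m/s
Around a high, pressure-gradient force acts outward with centrifugal, so Coriolis balances both:
fV = (1/ρ)|∂P/∂n| + V²/R  →  V² − fR·V + fR·V_g = 0
With fR = 1.28×10⁻⁴ × 1046×10³ m = 133 m/s:
V = [fR − √((fR)² − 4 fR V_g)]/2 = [133 − √(133² − 4×133×22)]/2 = 27.8 m/s
Supergeostrophic (V > V_g = 22 m/s), as expected around a high.
Converting: 27.8 m/s × 3.6 = 100 km/h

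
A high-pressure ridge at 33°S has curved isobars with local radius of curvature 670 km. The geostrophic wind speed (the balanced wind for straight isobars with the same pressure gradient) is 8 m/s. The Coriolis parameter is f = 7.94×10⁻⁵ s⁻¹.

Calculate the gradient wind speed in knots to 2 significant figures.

19 knots

Around a high, pressure-gradient force acts outward with centrifugal, so Coriolis balances both:
fV = (1/ρ)|∂P/∂n| + V²/R  →  V² − fR·V + fR·V_g = 0
With fR = 7.94×10⁻⁵ × 670×10³ m = 53.2 m/s:
V = [fR − √((fR)² − 4 fR V_g)]/2 = [53.2 − √(53.2² − 4×53.2×8)]/2 = 9.81 m/s
Supergeostrophic (V > V_g = 8 m/s), as expected around a high.
Converting: 9.81 m/s × 1.944 = 19 knots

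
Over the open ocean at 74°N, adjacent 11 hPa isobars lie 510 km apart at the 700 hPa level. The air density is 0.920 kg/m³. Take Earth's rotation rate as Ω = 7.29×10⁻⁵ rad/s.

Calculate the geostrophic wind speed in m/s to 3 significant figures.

16.7 m/s

Coriolis parameter at 74°N:
f = 2Ω sin φ = 2 × 7.29×10⁻⁵ × sin 74° = 1.40×10⁻⁴ s⁻¹
Pressure gradient: |∂P/∂n| = 1100 Pa / 510000 m = 2.16×10⁻³ Pa/m
Geostrophic balance (pressure-gradient force = Coriolis force):
V_g = (1/(fρ)) |∂P/∂n| = 2.16×10⁻³ / (1.40×10⁻⁴ × 0.920) = 16.7 m/s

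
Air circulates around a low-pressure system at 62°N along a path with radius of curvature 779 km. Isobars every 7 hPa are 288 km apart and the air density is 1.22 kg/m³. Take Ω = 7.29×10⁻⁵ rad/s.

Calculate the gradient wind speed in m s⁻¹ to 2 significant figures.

14 m s⁻¹

Coriolis parameter at 62°N:
f = 2Ω sin φ = 2 × 7.29×10⁻⁵ × sin 62° = 1.29×10⁻⁴ s⁻¹
Pressure gradient: |∂P/∂n| = 700 Pa / 288000 m = 2.43×10⁻³ Pa/m
Geostrophic speed: V_g = |∂P/∂n|/(fρ) = 2.43×10⁻³/(1.29×10⁻⁴ × 1.22) = 15.5 m/s
Around a low, centrifugal force acts outward with Coriolis, so pressure-gradient force balances both:
(1/ρ)|∂P/∂n| = fV + V²/R  →  V² + fR·V − fR·V_g = 0
With fR = 1.29×10⁻⁴ × 779×10³ m = 100 m/s:
V = [−fR + √((fR)² + 4 fR V_g)]/2 = [−100 + √(100² + 4×100×15.5)]/2 = 13.6 m/s
Subgeostrophic (V < V_g = 15.5 m/s), as expected around a low.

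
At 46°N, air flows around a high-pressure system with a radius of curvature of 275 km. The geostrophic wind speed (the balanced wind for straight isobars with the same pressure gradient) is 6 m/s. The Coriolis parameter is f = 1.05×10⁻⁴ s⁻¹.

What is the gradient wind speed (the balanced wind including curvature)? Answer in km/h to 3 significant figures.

Around a high, pressure-gradient force acts outward with centrifugal, so Coriolis balances both:
fV = (1/ρ)|∂P/∂n| + V²/R  →  V² − fR·V + fR·V_g = 0
With fR = 1.05×10⁻⁴ × 275×10³ m = 28.9 m/s:
V = [fR − √((fR)² − 4 fR V_g)]/2 = [28.9 − √(28.9² − 4×28.9×6)]/2 = 8.51 m/s
Supergeostrophic (V > V_g = 6 m/s), as expected around a high.
Converting: 8.51 m/s × 3.6 = 30.6 km/h

30.6 km/h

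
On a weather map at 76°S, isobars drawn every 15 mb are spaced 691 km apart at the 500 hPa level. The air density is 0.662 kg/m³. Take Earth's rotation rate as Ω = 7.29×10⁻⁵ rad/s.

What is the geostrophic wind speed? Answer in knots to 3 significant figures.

Coriolis parameter at 76°S:
f = 2Ω sin φ = 2 × 7.29×10⁻⁵ × sin 76° = 1.41×10⁻⁴ s⁻¹
Pressure gradient: |∂P/∂n| = 1500 Pa / 691000 m = 2.17×10⁻³ Pa/m
Geostrophic balance (pressure-gradient force = Coriolis force):
V_g = (1/(fρ)) |∂P/∂n| = 2.17×10⁻³ / (1.41×10⁻⁴ × 0.662) = 23.2 m/s
Converting: 23.2 m/s × 1.944 = 45.1 knots

45.1 knots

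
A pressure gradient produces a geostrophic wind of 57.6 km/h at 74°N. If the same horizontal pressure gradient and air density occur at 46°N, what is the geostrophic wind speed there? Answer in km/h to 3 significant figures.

With the same pressure gradient and density, V_g ∝ 1/f ∝ 1/sin φ.
V₂ = V₁ · sin φ₁ / sin φ₂ = 57.6 × sin 74° / sin 46°
V₂ = 57.6 × 0.9613/0.7193 = 77.0 km/h

77.0 km/h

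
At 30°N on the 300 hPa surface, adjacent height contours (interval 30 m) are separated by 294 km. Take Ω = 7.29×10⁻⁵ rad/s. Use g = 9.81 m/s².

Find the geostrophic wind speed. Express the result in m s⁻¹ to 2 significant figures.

14 m s⁻¹

Coriolis parameter at 30°N:
f = 2Ω sin φ = 2 × 7.29×10⁻⁵ × sin 30° = 7.29×10⁻⁵ s⁻¹
Height gradient: |∂Z/∂n| = 30 m / 294000 m = 1.02×10⁻⁴
On a pressure surface, geostrophic balance gives V_g = (g/f)|∂Z/∂n|:
V_g = 9.81 × 1.02×10⁻⁴ / 7.29×10⁻⁵ = 13.7 m/s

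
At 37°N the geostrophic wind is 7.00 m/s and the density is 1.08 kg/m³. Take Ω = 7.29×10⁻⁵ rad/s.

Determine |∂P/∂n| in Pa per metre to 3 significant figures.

Coriolis parameter at 37°N:
f = 2Ω sin φ = 2 × 7.29×10⁻⁵ × sin 37° = 8.77×10⁻⁵ s⁻¹
Geostrophic balance rearranged: |∂P/∂n| = f ρ V_g
|∂P/∂n| = 8.77×10⁻⁵ × 1.08 × 7.00 = 6.63×10⁻⁴ Pa/m

6.63×10⁻⁴ Pa/m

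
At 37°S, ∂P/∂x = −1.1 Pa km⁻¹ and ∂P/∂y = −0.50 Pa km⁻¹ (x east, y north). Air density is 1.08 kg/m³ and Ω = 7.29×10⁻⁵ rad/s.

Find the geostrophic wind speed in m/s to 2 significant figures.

13 m/s

Coriolis parameter at 37°S:
f = 2Ω sin φ = 2 × 7.29×10⁻⁵ × sin 37° = 8.77×10⁻⁵ s⁻¹
In the Southern Hemisphere f is negative: f = −8.77×10⁻⁵ s⁻¹.
Component geostrophic relations (x east, y north):
u_g = −(1/(fρ)) ∂P/∂y,  v_g = (1/(fρ)) ∂P/∂x
u_g = −(−0.50×10⁻³)/(−8.77×10⁻⁵ × 1.08) = −5.28 m/s;  v_g = (−1.1×10⁻³)/(−8.77×10⁻⁵ × 1.08) = 11.6 m/s
|V_g| = √(u_g² + v_g²) = 12.8 m/s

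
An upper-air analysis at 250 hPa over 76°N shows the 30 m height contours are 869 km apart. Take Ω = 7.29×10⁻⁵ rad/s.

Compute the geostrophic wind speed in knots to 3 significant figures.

Coriolis parameter at 76°N:
f = 2Ω sin φ = 2 × 7.29×10⁻⁵ × sin 76° = 1.41×10⁻⁴ s⁻¹
Height gradient: |∂Z/∂n| = 30 m / 869000 m = 3.45×10⁻⁵
On a pressure surface, geostrophic balance gives V_g = (g/f)|∂Z/∂n|:
V_g = 9.81 × 3.45×10⁻⁵ / 1.41×10⁻⁴ = 2.39 m/s
Converting: 2.39 m/s × 1.944 = 4.65 knots

4.65 knots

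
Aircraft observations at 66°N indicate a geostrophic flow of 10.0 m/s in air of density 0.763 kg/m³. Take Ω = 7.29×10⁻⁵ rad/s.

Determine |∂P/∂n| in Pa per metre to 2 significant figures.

Coriolis parameter at 66°N:
f = 2Ω sin φ = 2 × 7.29×10⁻⁵ × sin 66° = 1.33×10⁻⁴ s⁻¹
Geostrophic balance rearranged: |∂P/∂n| = f ρ V_g
|∂P/∂n| = 1.33×10⁻⁴ × 0.763 × 10.0 = 1.02×10⁻³ Pa/m

1.0×10⁻³ Pa/m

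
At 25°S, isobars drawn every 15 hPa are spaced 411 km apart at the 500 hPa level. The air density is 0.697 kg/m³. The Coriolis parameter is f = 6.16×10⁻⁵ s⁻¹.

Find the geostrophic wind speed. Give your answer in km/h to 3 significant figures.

306 km/h

Pressure gradient: |∂P/∂n| = 1500 Pa / 411000 m = 3.65×10⁻³ Pa/m
Geostrophic balance (pressure-gradient force = Coriolis force):
V_g = (1/(fρ)) |∂P/∂n| = 3.65×10⁻³ / (6.16×10⁻⁵ × 0.697) = 85.0 m/s
Converting: 85.0 m/s × 3.6 = 306 km/h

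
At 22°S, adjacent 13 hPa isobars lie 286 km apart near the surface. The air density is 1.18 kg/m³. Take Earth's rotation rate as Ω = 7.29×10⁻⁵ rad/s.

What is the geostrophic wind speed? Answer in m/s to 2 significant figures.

71 m/s

Coriolis parameter at 22°S:
f = 2Ω sin φ = 2 × 7.29×10⁻⁵ × sin 22° = 5.46×10⁻⁵ s⁻¹
Pressure gradient: |∂P/∂n| = 1300 Pa / 286000 m = 4.55×10⁻³ Pa/m
Geostrophic balance (pressure-gradient force = Coriolis force):
V_g = (1/(fρ)) |∂P/∂n| = 4.55×10⁻³ / (5.46×10⁻⁵ × 1.18) = 70.5 m/s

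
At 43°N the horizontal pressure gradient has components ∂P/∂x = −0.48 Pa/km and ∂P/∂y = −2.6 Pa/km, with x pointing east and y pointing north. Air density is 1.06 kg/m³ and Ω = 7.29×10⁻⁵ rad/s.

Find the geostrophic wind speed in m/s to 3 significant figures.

Coriolis parameter at 43°N:
f = 2Ω sin φ = 2 × 7.29×10⁻⁵ × sin 43° = 9.94×10⁻⁵ s⁻¹
Component geostrophic relations (x east, y north):
u_g = −(1/(fρ)) ∂P/∂y,  v_g = (1/(fρ)) ∂P/∂x
u_g = −(−2.6×10⁻³)/(9.94×10⁻⁵ × 1.06) = 24.7 m/s;  v_g = (−0.48×10⁻³)/(9.94×10⁻⁵ × 1.06) = −4.55 m/s
|V_g| = √(u_g² + v_g²) = 25.1 m/s

25.1 m/s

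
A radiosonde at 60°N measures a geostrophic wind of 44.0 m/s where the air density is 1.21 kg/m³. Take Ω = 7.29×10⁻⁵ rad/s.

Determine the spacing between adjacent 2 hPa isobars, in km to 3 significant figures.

Coriolis parameter at 60°N:
f = 2Ω sin φ = 2 × 7.29×10⁻⁵ × sin 60° = 1.26×10⁻⁴ s⁻¹
Geostrophic balance rearranged: |∂P/∂n| = f ρ V_g
|∂P/∂n| = 1.26×10⁻⁴ × 1.21 × 44.0 = 6.72×10⁻³ Pa/m
Isobar spacing: Δn = ΔP/|∂P/∂n| = 200 Pa / 6.72×10⁻³ Pa/m = 29751 m ≈ 29.8 km

29.8 km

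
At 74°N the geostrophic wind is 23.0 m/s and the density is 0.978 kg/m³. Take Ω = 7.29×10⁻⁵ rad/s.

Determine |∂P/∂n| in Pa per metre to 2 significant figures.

Coriolis parameter at 74°N:
f = 2Ω sin φ = 2 × 7.29×10⁻⁵ × sin 74° = 1.40×10⁻⁴ s⁻¹
Geostrophic balance rearranged: |∂P/∂n| = f ρ V_g
|∂P/∂n| = 1.40×10⁻⁴ × 0.978 × 23.0 = 3.15×10⁻³ Pa/m

3.2×10⁻³ Pa/m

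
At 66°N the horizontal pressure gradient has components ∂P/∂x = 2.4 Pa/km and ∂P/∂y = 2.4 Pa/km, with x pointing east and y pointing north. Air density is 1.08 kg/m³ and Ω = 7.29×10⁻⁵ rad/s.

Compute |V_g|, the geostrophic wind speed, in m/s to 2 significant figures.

24 m/s

Coriolis parameter at 66°N:
f = 2Ω sin φ = 2 × 7.29×10⁻⁵ × sin 66° = 1.33×10⁻⁴ s⁻¹
Component geostrophic relations (x east, y north):
u_g = −(1/(fρ)) ∂P/∂y,  v_g = (1/(fρ)) ∂P/∂x
u_g = −(2.4×10⁻³)/(1.33×10⁻⁴ × 1.08) = −16.7 m/s;  v_g = (2.4×10⁻³)/(1.33×10⁻⁴ × 1.08) = 16.7 m/s
|V_g| = √(u_g² + v_g²) = 23.6 m/s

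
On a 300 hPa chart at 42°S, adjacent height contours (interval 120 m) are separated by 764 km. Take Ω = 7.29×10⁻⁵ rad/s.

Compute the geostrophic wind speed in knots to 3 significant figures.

30.7 knots

Coriolis parameter at 42°S:
f = 2Ω sin φ = 2 × 7.29×10⁻⁵ × sin 42° = 9.76×10⁻⁵ s⁻¹
Height gradient: |∂Z/∂n| = 120 m / 764000 m = 1.57×10⁻⁴
On a pressure surface, geostrophic balance gives V_g = (g/f)|∂Z/∂n|:
V_g = 9.81 × 1.57×10⁻⁴ / 9.76×10⁻⁵ = 15.8 m/s
Converting: 15.8 m/s × 1.944 = 30.7 knots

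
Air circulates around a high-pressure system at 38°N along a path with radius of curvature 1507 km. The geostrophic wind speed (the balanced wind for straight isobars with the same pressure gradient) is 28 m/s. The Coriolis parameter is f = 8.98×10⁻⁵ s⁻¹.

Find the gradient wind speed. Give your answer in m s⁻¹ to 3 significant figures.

Around a high, pressure-gradient force acts outward with centrifugal, so Coriolis balances both:
fV = (1/ρ)|∂P/∂n| + V²/R  →  V² − fR·V + fR·V_g = 0
With fR = 8.98×10⁻⁵ × 1507×10³ m = 135 m/s:
V = [fR − √((fR)² − 4 fR V_g)]/2 = [135 − √(135² − 4×135×28)]/2 = 39.6 m/s
Supergeostrophic (V > V_g = 28 m/s), as expected around a high.

39.6 m s⁻¹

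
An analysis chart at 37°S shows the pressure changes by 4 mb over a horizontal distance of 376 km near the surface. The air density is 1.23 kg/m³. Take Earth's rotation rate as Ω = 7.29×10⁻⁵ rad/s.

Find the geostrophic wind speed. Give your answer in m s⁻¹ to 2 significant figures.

Coriolis parameter at 37°S:
f = 2Ω sin φ = 2 × 7.29×10⁻⁵ × sin 37° = 8.77×10⁻⁵ s⁻¹
Pressure gradient: |∂P/∂n| = 400 Pa / 376000 m = 1.06×10⁻³ Pa/m
Geostrophic balance (pressure-gradient force = Coriolis force):
V_g = (1/(fρ)) |∂P/∂n| = 1.06×10⁻³ / (8.77×10⁻⁵ × 1.23) = 9.86 m/s

9.9 m s⁻¹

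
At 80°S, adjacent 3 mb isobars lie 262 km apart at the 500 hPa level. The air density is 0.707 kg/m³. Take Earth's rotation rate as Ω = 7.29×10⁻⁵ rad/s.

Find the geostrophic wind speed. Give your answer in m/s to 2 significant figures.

11 m/s

Coriolis parameter at 80°S:
f = 2Ω sin φ = 2 × 7.29×10⁻⁵ × sin 80° = 1.44×10⁻⁴ s⁻¹
Pressure gradient: |∂P/∂n| = 300 Pa / 262000 m = 1.15×10⁻³ Pa/m
Geostrophic balance (pressure-gradient force = Coriolis force):
V_g = (1/(fρ)) |∂P/∂n| = 1.15×10⁻³ / (1.44×10⁻⁴ × 0.707) = 11.3 m/s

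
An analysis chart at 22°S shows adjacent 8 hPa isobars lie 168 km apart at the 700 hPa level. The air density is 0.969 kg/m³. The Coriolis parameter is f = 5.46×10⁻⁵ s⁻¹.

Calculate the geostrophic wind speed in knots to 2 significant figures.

170 knots

Pressure gradient: |∂P/∂n| = 800 Pa / 168000 m = 4.76×10⁻³ Pa/m
Geostrophic balance (pressure-gradient force = Coriolis force):
V_g = (1/(fρ)) |∂P/∂n| = 4.76×10⁻³ / (5.46×10⁻⁵ × 0.969) = 90.0 m/s
Converting: 90.0 m/s × 1.944 = 170 knots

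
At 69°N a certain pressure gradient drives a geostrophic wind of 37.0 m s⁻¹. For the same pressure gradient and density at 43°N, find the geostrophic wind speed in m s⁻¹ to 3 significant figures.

50.6 m s⁻¹

With the same pressure gradient and density, V_g ∝ 1/f ∝ 1/sin φ.
V₂ = V₁ · sin φ₁ / sin φ₂ = 37.0 × sin 69° / sin 43°
V₂ = 37.0 × 0.9336/0.6820 = 50.6 m s⁻¹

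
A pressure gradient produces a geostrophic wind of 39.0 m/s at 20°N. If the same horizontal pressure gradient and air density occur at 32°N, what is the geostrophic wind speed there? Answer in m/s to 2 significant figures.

With the same pressure gradient and density, V_g ∝ 1/f ∝ 1/sin φ.
V₂ = V₁ · sin φ₁ / sin φ₂ = 39.0 × sin 20° / sin 32°
V₂ = 39.0 × 0.3420/0.5299 = 25 m/s

25 m/s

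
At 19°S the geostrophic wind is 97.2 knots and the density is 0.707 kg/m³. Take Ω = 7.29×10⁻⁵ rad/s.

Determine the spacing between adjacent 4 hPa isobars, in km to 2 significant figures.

240 km

Coriolis parameter at 19°S:
f = 2Ω sin φ = 2 × 7.29×10⁻⁵ × sin 19° = 4.75×10⁻⁵ s⁻¹
Wind speed in SI: 97.2 knots = 50.0 m/s
Geostrophic balance rearranged: |∂P/∂n| = f ρ V_g
|∂P/∂n| = 4.75×10⁻⁵ × 0.707 × 50.0 = 1.68×10⁻³ Pa/m
Isobar spacing: Δn = ΔP/|∂P/∂n| = 400 Pa / 1.68×10⁻³ Pa/m = 238362 m ≈ 240 km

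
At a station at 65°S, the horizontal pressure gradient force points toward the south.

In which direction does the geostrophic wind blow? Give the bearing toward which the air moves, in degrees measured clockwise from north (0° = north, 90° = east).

The pressure-gradient force points toward the south (bearing 180°).
Geostrophic balance: in the Southern Hemisphere the Coriolis force deflects motion to the left, so the geostrophic wind blows 90° to the left of the pressure-gradient force (low pressure on the right).
Rotating 180° by 90° counterclockwise gives 090° — the wind blows toward the east.

090°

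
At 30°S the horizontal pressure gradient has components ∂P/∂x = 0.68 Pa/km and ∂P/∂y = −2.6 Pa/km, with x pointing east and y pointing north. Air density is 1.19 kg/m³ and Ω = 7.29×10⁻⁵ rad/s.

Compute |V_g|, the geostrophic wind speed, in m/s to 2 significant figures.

31 m/s

Coriolis parameter at 30°S:
f = 2Ω sin φ = 2 × 7.29×10⁻⁵ × sin 30° = 7.29×10⁻⁵ s⁻¹
In the Southern Hemisphere f is negative: f = −7.29×10⁻⁵ s⁻¹.
Component geostrophic relations (x east, y north):
u_g = −(1/(fρ)) ∂P/∂y,  v_g = (1/(fρ)) ∂P/∂x
u_g = −(−2.6×10⁻³)/(−7.29×10⁻⁵ × 1.19) = −30.0 m/s;  v_g = (0.68×10⁻³)/(−7.29×10⁻⁵ × 1.19) = −7.84 m/s
|V_g| = √(u_g² + v_g²) = 31.0 m/s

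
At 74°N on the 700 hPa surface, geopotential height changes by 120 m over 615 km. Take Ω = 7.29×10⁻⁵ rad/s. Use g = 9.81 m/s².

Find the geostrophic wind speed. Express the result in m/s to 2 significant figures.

Coriolis parameter at 74°N:
f = 2Ω sin φ = 2 × 7.29×10⁻⁵ × sin 74° = 1.40×10⁻⁴ s⁻¹
Height gradient: |∂Z/∂n| = 120 m / 615000 m = 1.95×10⁻⁴
On a pressure surface, geostrophic balance gives V_g = (g/f)|∂Z/∂n|:
V_g = 9.81 × 1.95×10⁻⁴ / 1.40×10⁻⁴ = 13.7 m/s

14 m/s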